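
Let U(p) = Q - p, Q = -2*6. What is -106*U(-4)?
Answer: 848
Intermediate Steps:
Q = -12
U(p) = -12 - p
-106*U(-4) = -106*(-12 - 1*(-4)) = -106*(-12 + 4) = -106*(-8) = 848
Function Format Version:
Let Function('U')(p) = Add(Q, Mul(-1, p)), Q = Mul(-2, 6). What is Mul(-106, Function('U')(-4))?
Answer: 848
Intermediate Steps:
Q = -12
Function('U')(p) = Add(-12, Mul(-1, p))
Mul(-106, Function('U')(-4)) = Mul(-106, Add(-12, Mul(-1, -4))) = Mul(-106, Add(-12, 4)) = Mul(-106, -8) = 848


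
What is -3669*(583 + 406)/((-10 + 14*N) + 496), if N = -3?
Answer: -1209547/148 ≈ -8172.6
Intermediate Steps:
-3669*(583 + 406)/((-10 + 14*N) + 496) = -3669*(583 + 406)/((-10 + 14*(-3)) + 496) = -3628641/((-10 - 42) + 496) = -3628641/(-52 + 496) = -3628641/444 = -3669*989/444 = -1209547/148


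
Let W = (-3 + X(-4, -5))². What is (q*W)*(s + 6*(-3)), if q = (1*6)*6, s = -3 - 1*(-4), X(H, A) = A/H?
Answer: -7497/4 ≈ -1874.3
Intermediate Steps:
s = 1 (s = -3 + 4 = 1)
q = 36 (q = 6*6 = 36)
W = 49/16 (W = (-3 - 5/(-4))² = (-3 - 5*(-¼))² = (-3 + 5/4)² = (-7/4)² = 49/16 ≈ 3.0625)
(q*W)*(s + 6*(-3)) = (36*(49/16))*(1 + 6*(-3)) = 441*(1 - 18)/4 = (441/4)*(-17) = -7497/4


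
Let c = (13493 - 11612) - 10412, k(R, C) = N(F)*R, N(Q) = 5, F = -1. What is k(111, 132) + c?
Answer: -7976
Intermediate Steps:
k(R, C) = 5*R
c = -8531 (c = 1881 - 10412 = -8531)
k(111, 132) + c = 5*111 - 8531 = 555 - 8531 = -7976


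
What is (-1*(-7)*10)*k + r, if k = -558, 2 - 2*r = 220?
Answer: -39169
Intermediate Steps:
r = -109 (r = 1 - 1/2*220 = 1 - 110 = -109)
(-1*(-7)*10)*k + r = (-1*(-7)*10)*(-558) - 109 = (7*10)*(-558) - 109 = 70*(-558) - 109 = -39060 - 109 = -39169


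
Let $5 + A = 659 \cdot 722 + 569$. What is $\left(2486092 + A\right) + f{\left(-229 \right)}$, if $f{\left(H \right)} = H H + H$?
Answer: $3014666$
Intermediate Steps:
$f{\left(H \right)} = H + H^{2}$ ($f{\left(H \right)} = H^{2} + H = H + H^{2}$)
$A = 476362$ ($A = -5 + \left(659 \cdot 722 + 569\right) = -5 + \left(475798 + 569\right) = -5 + 476367 = 476362$)
$\left(2486092 + A\right) + f{\left(-229 \right)} = \left(2486092 + 476362\right) - 229 \left(1 - 229\right) = 2962454 - -52212 = 2962454 + 52212 = 3014666$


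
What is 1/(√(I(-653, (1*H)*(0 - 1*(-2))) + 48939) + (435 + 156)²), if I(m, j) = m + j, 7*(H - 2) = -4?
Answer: 271663/94886686745 - √262906/284660060235 ≈ 2.8612e-6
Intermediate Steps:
H = 10/7 (H = 2 + (⅐)*(-4) = 2 - 4/7 = 10/7 ≈ 1.4286)
I(m, j) = j + m
1/(√(I(-653, (1*H)*(0 - 1*(-2))) + 48939) + (435 + 156)²) = 1/(√(((1*(10/7))*(0 - 1*(-2)) - 653) + 48939) + (435 + 156)²) = 1/(√((10*(0 + 2)/7 - 653) + 48939) + 591²) = 1/(√(((10/7)*2 - 653) + 48939) + 349281) = 1/(√((20/7 - 653) + 48939) + 349281) = 1/(√(-4551/7 + 48939) + 349281) = 1/(√(338022/7) + 349281) = 1/(3*√262906/7 + 349281) = 1/(349281 + 3*√262906/7)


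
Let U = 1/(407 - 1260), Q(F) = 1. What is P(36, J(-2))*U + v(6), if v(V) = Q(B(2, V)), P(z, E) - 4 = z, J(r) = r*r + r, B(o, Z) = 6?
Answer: 813/853 ≈ 0.95311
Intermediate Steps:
J(r) = r + r**2 (J(r) = r**2 + r = r + r**2)
P(z, E) = 4 + z
v(V) = 1
U = -1/853 (U = 1/(-853) = -1/853 ≈ -0.0011723)
P(36, J(-2))*U + v(6) = (4 + 36)*(-1/853) + 1 = 40*(-1/853) + 1 = -40/853 + 1 = 813/853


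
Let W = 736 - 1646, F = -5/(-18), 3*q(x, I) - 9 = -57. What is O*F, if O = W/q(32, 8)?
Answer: 2275/144 ≈ 15.799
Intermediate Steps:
q(x, I) = -16 (q(x, I) = 3 + (1/3)*(-57) = 3 - 19 = -16)
F = 5/18 (F = -5*(-1/18) = 5/18 ≈ 0.27778)
W = -910
O = 455/8 (O = -910/(-16) = -910*(-1/16) = 455/8 ≈ 56.875)
O*F = (455/8)*(5/18) = 2275/144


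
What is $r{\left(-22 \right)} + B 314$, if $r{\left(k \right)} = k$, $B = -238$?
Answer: $-74754$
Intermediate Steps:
$r{\left(-22 \right)} + B 314 = -22 - 74732 = -74754$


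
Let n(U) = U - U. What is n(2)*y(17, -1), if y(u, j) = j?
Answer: 0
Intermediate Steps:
n(U) = 0
n(2)*y(17, -1) = 0*(-1) = 0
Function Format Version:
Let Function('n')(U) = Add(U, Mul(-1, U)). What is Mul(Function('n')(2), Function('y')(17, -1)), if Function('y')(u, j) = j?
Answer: 0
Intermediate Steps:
Function('n')(U) = 0
Mul(Function('n')(2), Function('y')(17, -1)) = Mul(0, -1) = 0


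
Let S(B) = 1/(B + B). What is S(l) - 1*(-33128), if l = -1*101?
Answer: 6691855/202 ≈ 33128.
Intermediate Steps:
l = -101
S(B) = 1/(2*B)
S(l) - 1*(-33128) = (½)/(-101) - 1*(-33128) = (½)*(-1/101) + 33128 = -1/202 + 33128 = 6691855/202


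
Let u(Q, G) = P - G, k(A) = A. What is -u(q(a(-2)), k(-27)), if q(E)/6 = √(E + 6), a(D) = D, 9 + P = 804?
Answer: -822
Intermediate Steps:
P = 795 (P = -9 + 804 = 795)
q(E) = 6*√(6 + E) (q(E) = 6*√(E + 6) = 6*√(6 + E))
u(Q, G) = 795 - G
-u(q(a(-2)), k(-27)) = -(795 - 1*(-27)) = -(795 + 27) = -1*822 = -822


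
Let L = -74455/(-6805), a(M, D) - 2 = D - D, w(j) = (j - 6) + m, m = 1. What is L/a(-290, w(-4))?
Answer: 14891/2722 ≈ 5.4706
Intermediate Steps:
w(j) = -5 + j (w(j) = (j - 6) + 1 = (-6 + j) + 1 = -5 + j)
a(M, D) = 2 (a(M, D) = 2 + (D - D) = 2 + 0 = 2)
L = 14891/1361 (L = -74455*(-1/6805) = 14891/1361 ≈ 10.941)
L/a(-290, w(-4)) = (14891/1361)/2 = (14891/1361)*(½) = 14891/2722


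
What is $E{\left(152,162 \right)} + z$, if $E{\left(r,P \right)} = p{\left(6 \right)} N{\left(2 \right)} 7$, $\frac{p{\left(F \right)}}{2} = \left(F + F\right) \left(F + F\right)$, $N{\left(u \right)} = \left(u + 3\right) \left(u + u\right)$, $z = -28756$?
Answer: $11564$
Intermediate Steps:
$N{\left(u \right)} = 2 u \left(3 + u\right)$ ($N{\left(u \right)} = \left(3 + u\right) 2 u = 2 u \left(3 + u\right)$)
$p{\left(F \right)} = 8 F^{2}$ ($p{\left(F \right)} = 2 \left(F + F\right) \left(F + F\right) = 2 \cdot 2 F 2 F = 2 \cdot 4 F^{2} = 8 F^{2}$)
$E{\left(r,P \right)} = 40320$ ($E{\left(r,P \right)} = 8 \cdot 6^{2} \cdot 2 \cdot 2 \left(3 + 2\right) 7 = 8 \cdot 36 \cdot 2 \cdot 2 \cdot 5 \cdot 7 = 288 \cdot 20 \cdot 7 = 5760 \cdot 7 = 40320$)
$E{\left(152,162 \right)} + z = 40320 - 28756 = 11564$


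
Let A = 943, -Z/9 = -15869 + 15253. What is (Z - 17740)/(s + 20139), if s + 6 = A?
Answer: -3049/5269 ≈ -0.57867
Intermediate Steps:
Z = 5544 (Z = -9*(-15869 + 15253) = -9*(-616) = 5544)
s = 937 (s = -6 + 943 = 937)
(Z - 17740)/(s + 20139) = (5544 - 17740)/(937 + 20139) = -12196/21076 = -12196*1/21076 = -3049/5269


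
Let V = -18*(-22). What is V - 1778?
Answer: -1382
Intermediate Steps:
V = 396
V - 1778 = 396 - 1778 = -1382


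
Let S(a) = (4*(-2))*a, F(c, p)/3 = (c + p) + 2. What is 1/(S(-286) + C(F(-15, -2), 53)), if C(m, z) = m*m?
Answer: 1/4313 ≈ 0.00023186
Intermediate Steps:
F(c, p) = 6 + 3*c + 3*p (F(c, p) = 3*((c + p) + 2) = 3*(2 + c + p) = 6 + 3*c + 3*p)
S(a) = -8*a
C(m, z) = m²
1/(S(-286) + C(F(-15, -2), 53)) = 1/(-8*(-286) + (6 + 3*(-15) + 3*(-2))²) = 1/(2288 + (6 - 45 - 6)²) = 1/(2288 + (-45)²) = 1/(2288 + 2025) = 1/4313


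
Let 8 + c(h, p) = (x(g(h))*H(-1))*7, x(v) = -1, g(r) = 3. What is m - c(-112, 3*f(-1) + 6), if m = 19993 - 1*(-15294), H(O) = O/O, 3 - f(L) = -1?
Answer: 35302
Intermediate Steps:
f(L) = 4 (f(L) = 3 - 1*(-1) = 3 + 1 = 4)
H(O) = 1
m = 35287 (m = 19993 + 15294 = 35287)
c(h, p) = -15 (c(h, p) = -8 - 1*1*7 = -8 - 1*7 = -8 - 7 = -15)
m - c(-112, 3*f(-1) + 6) = 35287 - 1*(-15) = 35287 + 15 = 35302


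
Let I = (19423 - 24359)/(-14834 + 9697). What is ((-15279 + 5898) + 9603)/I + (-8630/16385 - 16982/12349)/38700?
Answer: 74416699270043843/322094349708900 ≈ 231.04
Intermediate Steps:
I = 4936/5137 (I = -4936/(-5137) = -4936*(-1/5137) = 4936/5137 ≈ 0.96087)
((-15279 + 5898) + 9603)/I + (-8630/16385 - 16982/12349)/38700 = ((-15279 + 5898) + 9603)/(4936/5137) + (-8630/16385 - 16982/12349)/38700 = (-9381 + 9603)*(5137/4936) + (-8630*1/16385 - 16982*1/12349)*(1/38700) = 222*(5137/4936) + (-1726/3277 - 16982/12349)*(1/38700) = 570207/2468 - 76964388/40467673*1/38700 = 570207/2468 - 6413699/130508245425 = 74416699270043843/322094349708900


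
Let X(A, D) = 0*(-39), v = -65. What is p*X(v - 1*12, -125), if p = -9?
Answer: 0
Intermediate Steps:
X(A, D) = 0
p*X(v - 1*12, -125) = -9*0 = 0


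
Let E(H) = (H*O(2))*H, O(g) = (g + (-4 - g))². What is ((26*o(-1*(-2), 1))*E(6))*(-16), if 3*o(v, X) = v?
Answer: -159744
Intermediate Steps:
o(v, X) = v/3
O(g) = 16 (O(g) = (-4)² = 16)
E(H) = 16*H² (E(H) = (H*16)*H = (16*H)*H = 16*H²)
((26*o(-1*(-2), 1))*E(6))*(-16) = ((26*((-1*(-2))/3))*(16*6²))*(-16) = ((26*((⅓)*2))*(16*36))*(-16) = ((26*(⅔))*576)*(-16) = ((52/3)*576)*(-16) = 9984*(-16) = -159744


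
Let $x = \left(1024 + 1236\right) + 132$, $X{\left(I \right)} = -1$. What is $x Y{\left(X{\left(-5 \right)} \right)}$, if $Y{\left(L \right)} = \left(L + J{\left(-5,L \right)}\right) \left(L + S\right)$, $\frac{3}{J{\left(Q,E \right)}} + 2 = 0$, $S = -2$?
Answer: $17940$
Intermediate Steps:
$J{\left(Q,E \right)} = - \frac{3}{2}$ ($J{\left(Q,E \right)} = \frac{3}{-2 + 0} = \frac{3}{-2} = 3 \left(- \frac{1}{2}\right) = - \frac{3}{2}$)
$Y{\left(L \right)} = \left(-2 + L\right) \left(- \frac{3}{2} + L\right)$ ($Y{\left(L \right)} = \left(L - \frac{3}{2}\right) \left(L - 2\right) = \left(- \frac{3}{2} + L\right) \left(-2 + L\right) = \left(-2 + L\right) \left(- \frac{3}{2} + L\right)$)
$x = 2392$ ($x = 2260 + 132 = 2392$)
$x Y{\left(X{\left(-5 \right)} \right)} = 2392 \left(3 + \left(-1\right)^{2} - - \frac{7}{2}\right) = 2392 \left(3 + 1 + \frac{7}{2}\right) = 2392 \cdot \frac{15}{2} = 17940$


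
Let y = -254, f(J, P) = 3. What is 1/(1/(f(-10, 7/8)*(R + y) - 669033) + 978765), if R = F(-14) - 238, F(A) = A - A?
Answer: 670509/656270741384 ≈ 1.0217e-6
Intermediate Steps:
F(A) = 0
R = -238 (R = 0 - 238 = -238)
1/(1/(f(-10, 7/8)*(R + y) - 669033) + 978765) = 1/(1/(3*(-238 - 254) - 669033) + 978765) = 1/(1/(3*(-492) - 669033) + 978765) = 1/(1/(-1476 - 669033) + 978765) = 1/(1/(-670509) + 978765) = 1/(-1/670509 + 978765) = 1/(656270741384/670509) = 670509/656270741384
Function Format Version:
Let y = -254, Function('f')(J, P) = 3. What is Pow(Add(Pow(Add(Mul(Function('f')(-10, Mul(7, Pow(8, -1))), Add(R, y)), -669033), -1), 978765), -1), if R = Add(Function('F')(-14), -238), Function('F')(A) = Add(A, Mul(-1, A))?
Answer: Rational(670509, 656270741384) ≈ 1.0217e-6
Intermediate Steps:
Function('F')(A) = 0
R = -238 (R = Add(0, -238) = -238)
Pow(Add(Pow(Add(Mul(Function('f')(-10, Mul(7, Pow(8, -1))), Add(R, y)), -669033), -1), 978765), -1) = Pow(Add(Pow(Add(Mul(3, Add(-238, -254)), -669033), -1), 978765), -1) = Pow(Add(Pow(Add(Mul(3, -492), -669033), -1), 978765), -1) = Pow(Add(Pow(Add(-1476, -669033), -1), 978765), -1) = Pow(Add(Pow(-670509, -1), 978765), -1) = Pow(Add(Rational(-1, 670509), 978765), -1) = Pow(Rational(656270741384, 670509), -1) = Rational(670509, 656270741384)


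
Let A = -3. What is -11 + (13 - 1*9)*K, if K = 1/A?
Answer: -37/3 ≈ -12.333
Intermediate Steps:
K = -1/3 (K = 1/(-3) = -1/3 ≈ -0.33333)
-11 + (13 - 1*9)*K = -11 + (13 - 1*9)*(-1/3) = -11 + (13 - 9)*(-1/3) = -11 + 4*(-1/3) = -11 - 4/3 = -37/3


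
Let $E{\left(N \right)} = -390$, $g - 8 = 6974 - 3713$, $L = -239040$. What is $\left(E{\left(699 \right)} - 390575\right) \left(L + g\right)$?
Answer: $92178209015$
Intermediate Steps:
$g = 3269$ ($g = 8 + \left(6974 - 3713\right) = 8 + 3261 = 3269$)
$\left(E{\left(699 \right)} - 390575\right) \left(L + g\right) = \left(-390 - 390575\right) \left(-239040 + 3269\right) = \left(-390965\right) \left(-235771\right) = 92178209015$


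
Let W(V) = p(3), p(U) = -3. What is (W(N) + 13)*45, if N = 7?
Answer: 450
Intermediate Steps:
W(V) = -3
(W(N) + 13)*45 = (-3 + 13)*45 = 10*45 = 450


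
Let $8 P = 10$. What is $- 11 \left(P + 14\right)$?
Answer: $- \frac{671}{4} \approx -167.75$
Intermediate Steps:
$P = \frac{5}{4}$ ($P = \frac{1}{8} \cdot 10 = \frac{5}{4} \approx 1.25$)
$- 11 \left(P + 14\right) = - 11 \left(\frac{5}{4} + 14\right) = \left(-11\right) \frac{61}{4} = - \frac{671}{4}$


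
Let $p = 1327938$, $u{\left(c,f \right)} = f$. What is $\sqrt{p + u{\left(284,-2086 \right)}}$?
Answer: $2 \sqrt{331463} \approx 1151.5$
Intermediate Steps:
$\sqrt{p + u{\left(284,-2086 \right)}} = \sqrt{1327938 - 2086} = \sqrt{1325852} = 2 \sqrt{331463}$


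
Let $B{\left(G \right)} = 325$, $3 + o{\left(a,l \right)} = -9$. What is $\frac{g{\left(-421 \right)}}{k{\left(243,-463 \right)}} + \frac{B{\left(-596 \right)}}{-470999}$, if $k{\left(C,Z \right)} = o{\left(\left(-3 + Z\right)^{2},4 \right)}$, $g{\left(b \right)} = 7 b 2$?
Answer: $\frac{1388032103}{2825994} \approx 491.17$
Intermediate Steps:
$o{\left(a,l \right)} = -12$ ($o{\left(a,l \right)} = -3 - 9 = -12$)
$g{\left(b \right)} = 14 b$
$k{\left(C,Z \right)} = -12$
$\frac{g{\left(-421 \right)}}{k{\left(243,-463 \right)}} + \frac{B{\left(-596 \right)}}{-470999} = \frac{14 \left(-421\right)}{-12} + \frac{325}{-470999} = \left(-5894\right) \left(- \frac{1}{12}\right) + 325 \left(- \frac{1}{470999}\right) = \frac{2947}{6} - \frac{325}{470999} = \frac{1388032103}{2825994}$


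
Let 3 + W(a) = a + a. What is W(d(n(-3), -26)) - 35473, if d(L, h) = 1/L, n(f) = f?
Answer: -106430/3 ≈ -35477.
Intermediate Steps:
W(a) = -3 + 2*a (W(a) = -3 + (a + a) = -3 + 2*a)
W(d(n(-3), -26)) - 35473 = (-3 + 2/(-3)) - 35473 = (-3 + 2*(-1/3)) - 35473 = (-3 - 2/3) - 35473 = -11/3 - 35473 = -106430/3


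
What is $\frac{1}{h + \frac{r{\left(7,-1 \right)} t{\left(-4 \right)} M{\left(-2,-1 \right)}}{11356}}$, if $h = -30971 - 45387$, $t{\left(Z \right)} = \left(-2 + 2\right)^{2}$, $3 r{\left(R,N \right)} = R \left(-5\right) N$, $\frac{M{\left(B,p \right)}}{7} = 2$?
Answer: $- \frac{1}{76358} \approx -1.3096 \cdot 10^{-5}$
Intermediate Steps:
$M{\left(B,p \right)} = 14$ ($M{\left(B,p \right)} = 7 \cdot 2 = 14$)
$r{\left(R,N \right)} = - \frac{5 N R}{3}$ ($r{\left(R,N \right)} = \frac{R \left(-5\right) N}{3} = \frac{- 5 R N}{3} = \frac{\left(-5\right) N R}{3} = - \frac{5 N R}{3}$)
$t{\left(Z \right)} = 0$ ($t{\left(Z \right)} = 0^{2} = 0$)
$h = -76358$
$\frac{1}{h + \frac{r{\left(7,-1 \right)} t{\left(-4 \right)} M{\left(-2,-1 \right)}}{11356}} = \frac{1}{-76358 + \frac{\left(- \frac{5}{3}\right) \left(-1\right) 7 \cdot 0 \cdot 14}{11356}} = \frac{1}{-76358 + \frac{35}{3} \cdot 0 \cdot 14 \cdot \frac{1}{11356}} = \frac{1}{-76358 + 0 \cdot 14 \cdot \frac{1}{11356}} = \frac{1}{-76358 + 0 \cdot \frac{1}{11356}} = \frac{1}{-76358 + 0} = \frac{1}{-76358} = - \frac{1}{76358}$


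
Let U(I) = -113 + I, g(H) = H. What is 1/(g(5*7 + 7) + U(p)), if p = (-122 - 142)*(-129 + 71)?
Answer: 1/15241 ≈ 6.5612e-5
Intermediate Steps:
p = 15312 (p = -264*(-58) = 15312)
1/(g(5*7 + 7) + U(p)) = 1/((5*7 + 7) + (-113 + 15312)) = 1/((35 + 7) + 15199) = 1/(42 + 15199) = 1/15241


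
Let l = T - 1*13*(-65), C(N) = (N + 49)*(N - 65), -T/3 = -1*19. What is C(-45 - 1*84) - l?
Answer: 14618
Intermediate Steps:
T = 57 (T = -(-3)*19 = -3*(-19) = 57)
C(N) = (-65 + N)*(49 + N) (C(N) = (49 + N)*(-65 + N) = (-65 + N)*(49 + N))
l = 902 (l = 57 - 1*13*(-65) = 57 - 13*(-65) = 57 + 845 = 902)
C(-45 - 1*84) - l = (-3185 + (-45 - 1*84)² - 16*(-45 - 1*84)) - 1*902 = (-3185 + (-45 - 84)² - 16*(-45 - 84)) - 902 = (-3185 + (-129)² - 16*(-129)) - 902 = (-3185 + 16641 + 2064) - 902 = 15520 - 902 = 14618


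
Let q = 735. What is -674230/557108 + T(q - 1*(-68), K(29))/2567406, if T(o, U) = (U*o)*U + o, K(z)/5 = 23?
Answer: 1046432777561/357580605462 ≈ 2.9264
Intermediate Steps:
K(z) = 115 (K(z) = 5*23 = 115)
T(o, U) = o + o*U² (T(o, U) = o*U² + o = o + o*U²)
-674230/557108 + T(q - 1*(-68), K(29))/2567406 = -674230/557108 + ((735 - 1*(-68))*(1 + 115²))/2567406 = -674230*1/557108 + ((735 + 68)*(1 + 13225))*(1/2567406) = -337115/278554 + (803*13226)*(1/2567406) = -337115/278554 + 10620478*(1/2567406) = -337115/278554 + 5310239/1283703 = 1046432777561/357580605462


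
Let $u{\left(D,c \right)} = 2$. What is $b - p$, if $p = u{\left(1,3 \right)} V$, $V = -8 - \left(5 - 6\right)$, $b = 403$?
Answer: $417$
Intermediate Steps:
$V = -7$ ($V = -8 - \left(5 - 6\right) = -8 - -1 = -8 + 1 = -7$)
$p = -14$ ($p = 2 \left(-7\right) = -14$)
$b - p = 403 - -14 = 403 + 14 = 417$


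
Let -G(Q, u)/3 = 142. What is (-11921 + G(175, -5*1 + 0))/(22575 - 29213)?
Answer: 12347/6638 ≈ 1.8600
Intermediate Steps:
G(Q, u) = -426 (G(Q, u) = -3*142 = -426)
(-11921 + G(175, -5*1 + 0))/(22575 - 29213) = (-11921 - 426)/(22575 - 29213) = -12347/(-6638) = -12347*(-1/6638) = 12347/6638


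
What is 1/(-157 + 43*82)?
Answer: 1/3369 ≈ 0.00029682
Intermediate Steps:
1/(-157 + 43*82) = 1/(-157 + 3526) = 1/3369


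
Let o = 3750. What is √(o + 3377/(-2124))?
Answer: √469735757/354 ≈ 61.224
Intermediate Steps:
√(o + 3377/(-2124)) = √(3750 + 3377/(-2124)) = √(3750 + 3377*(-1/2124)) = √(3750 - 3377/2124) = √(7961623/2124) = √469735757/354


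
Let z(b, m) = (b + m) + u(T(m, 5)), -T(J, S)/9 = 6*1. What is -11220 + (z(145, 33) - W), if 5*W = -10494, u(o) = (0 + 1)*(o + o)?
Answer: -45256/5 ≈ -9051.2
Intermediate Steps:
T(J, S) = -54
u(o) = 2*o (u(o) = 1*(2*o) = 2*o)
W = -10494/5 (W = (⅕)*(-10494) = -10494/5 ≈ -2098.8)
z(b, m) = -108 + b + m (z(b, m) = (b + m) + 2*(-54) = (b + m) - 108 = -108 + b + m)
-11220 + (z(145, 33) - W) = -11220 + ((-108 + 145 + 33) - 1*(-10494/5)) = -11220 + (70 + 10494/5) = -11220 + 10844/5 = -45256/5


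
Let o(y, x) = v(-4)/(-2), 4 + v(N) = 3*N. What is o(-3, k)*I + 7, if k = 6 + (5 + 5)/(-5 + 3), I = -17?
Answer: -129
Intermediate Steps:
v(N) = -4 + 3*N
k = 1 (k = 6 + 10/(-2) = 6 + 10*(-½) = 6 - 5 = 1)
o(y, x) = 8 (o(y, x) = (-4 + 3*(-4))/(-2) = (-4 - 12)*(-½) = -16*(-½) = 8)
o(-3, k)*I + 7 = 8*(-17) + 7 = -136 + 7 = -129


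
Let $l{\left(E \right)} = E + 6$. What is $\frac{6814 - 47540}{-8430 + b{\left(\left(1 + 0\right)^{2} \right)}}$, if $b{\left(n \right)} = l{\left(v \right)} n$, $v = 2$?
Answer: $\frac{20363}{4211} \approx 4.8357$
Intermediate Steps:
$l{\left(E \right)} = 6 + E$
$b{\left(n \right)} = 8 n$ ($b{\left(n \right)} = \left(6 + 2\right) n = 8 n$)
$\frac{6814 - 47540}{-8430 + b{\left(\left(1 + 0\right)^{2} \right)}} = \frac{6814 - 47540}{-8430 + 8 \left(1 + 0\right)^{2}} = - \frac{40726}{-8430 + 8 \cdot 1^{2}} = - \frac{40726}{-8430 + 8 \cdot 1} = - \frac{40726}{-8430 + 8} = - \frac{40726}{-8422} = \left(-40726\right) \left(- \frac{1}{8422}\right) = \frac{20363}{4211}$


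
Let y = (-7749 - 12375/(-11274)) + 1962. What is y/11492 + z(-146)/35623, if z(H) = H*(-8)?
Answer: -724123545035/1538448221128 ≈ -0.47068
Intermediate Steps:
z(H) = -8*H
y = -21743421/3758 (y = (-7749 - 12375*(-1/11274)) + 1962 = (-7749 + 4125/3758) + 1962 = -29116617/3758 + 1962 = -21743421/3758 ≈ -5785.9)
y/11492 + z(-146)/35623 = -21743421/3758/11492 - 8*(-146)/35623 = -21743421/3758*1/11492 + 1168*(1/35623) = -21743421/43186936 + 1168/35623 = -724123545035/1538448221128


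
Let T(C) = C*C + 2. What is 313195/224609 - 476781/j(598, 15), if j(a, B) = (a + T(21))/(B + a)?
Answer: -21881805696194/77939323 ≈ -2.8075e+5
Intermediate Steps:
T(C) = 2 + C² (T(C) = C² + 2 = 2 + C²)
j(a, B) = (443 + a)/(B + a) (j(a, B) = (a + (2 + 21²))/(B + a) = (a + (2 + 441))/(B + a) = (a + 443)/(B + a) = (443 + a)/(B + a))
313195/224609 - 476781/j(598, 15) = 313195/224609 - 476781*(15 + 598)/(443 + 598) = 313195*(1/224609) - 476781/(1041/613) = 313195/224609 - 476781/((1/613)*1041) = 313195/224609 - 476781/1041/613 = 313195/224609 - 476781*613/1041 = 313195/224609 - 97422251/347 = -21881805696194/77939323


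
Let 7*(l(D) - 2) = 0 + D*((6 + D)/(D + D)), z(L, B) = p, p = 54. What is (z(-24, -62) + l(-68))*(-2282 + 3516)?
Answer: 445474/7 ≈ 63639.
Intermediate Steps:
z(L, B) = 54
l(D) = 17/7 + D/14 (l(D) = 2 + (0 + D*((6 + D)/(D + D)))/7 = 2 + (0 + D*((6 + D)/((2*D))))/7 = 2 + (0 + D*((6 + D)*(1/(2*D))))/7 = 2 + (0 + D*((6 + D)/(2*D)))/7 = 2 + (0 + (3 + D/2))/7 = 2 + (3 + D/2)/7 = 2 + (3/7 + D/14) = 17/7 + D/14)
(z(-24, -62) + l(-68))*(-2282 + 3516) = (54 + (17/7 + (1/14)*(-68)))*(-2282 + 3516) = (54 + (17/7 - 34/7))*1234 = (54 - 17/7)*1234 = (361/7)*1234 = 445474/7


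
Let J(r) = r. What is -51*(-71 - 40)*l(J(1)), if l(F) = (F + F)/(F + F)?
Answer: 5661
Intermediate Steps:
l(F) = 1 (l(F) = (2*F)/((2*F)) = (2*F)*(1/(2*F)) = 1)
-51*(-71 - 40)*l(J(1)) = -51*(-71 - 40) = -(-5661) = -51*(-111) = 5661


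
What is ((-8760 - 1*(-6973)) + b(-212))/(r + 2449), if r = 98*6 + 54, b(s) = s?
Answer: -1999/3091 ≈ -0.64672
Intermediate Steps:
r = 642 (r = 588 + 54 = 642)
((-8760 - 1*(-6973)) + b(-212))/(r + 2449) = ((-8760 - 1*(-6973)) - 212)/(642 + 2449) = ((-8760 + 6973) - 212)/3091 = (-1787 - 212)*(1/3091) = -1999*1/3091 = -1999/3091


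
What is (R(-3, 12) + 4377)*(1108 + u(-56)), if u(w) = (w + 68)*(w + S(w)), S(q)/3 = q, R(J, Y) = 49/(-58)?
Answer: -200515430/29 ≈ -6.9143e+6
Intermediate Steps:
R(J, Y) = -49/58 (R(J, Y) = 49*(-1/58) = -49/58)
S(q) = 3*q
u(w) = 4*w*(68 + w) (u(w) = (w + 68)*(w + 3*w) = (68 + w)*(4*w) = 4*w*(68 + w))
(R(-3, 12) + 4377)*(1108 + u(-56)) = (-49/58 + 4377)*(1108 + 4*(-56)*(68 - 56)) = 253817*(1108 + 4*(-56)*12)/58 = 253817*(1108 - 2688)/58 = (253817/58)*(-1580) = -200515430/29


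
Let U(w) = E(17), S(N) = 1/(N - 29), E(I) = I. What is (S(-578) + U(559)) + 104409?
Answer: 63386581/607 ≈ 1.0443e+5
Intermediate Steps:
S(N) = 1/(-29 + N)
U(w) = 17
(S(-578) + U(559)) + 104409 = (1/(-29 - 578) + 17) + 104409 = (1/(-607) + 17) + 104409 = (-1/607 + 17) + 104409 = 10318/607 + 104409 = 63386581/607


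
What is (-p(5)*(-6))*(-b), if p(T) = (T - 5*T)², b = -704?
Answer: 1689600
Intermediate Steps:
p(T) = 16*T² (p(T) = (-4*T)² = 16*T²)
(-p(5)*(-6))*(-b) = (-16*5²*(-6))*(-1*(-704)) = (-16*25*(-6))*704 = (-1*400*(-6))*704 = -400*(-6)*704 = 2400*704 = 1689600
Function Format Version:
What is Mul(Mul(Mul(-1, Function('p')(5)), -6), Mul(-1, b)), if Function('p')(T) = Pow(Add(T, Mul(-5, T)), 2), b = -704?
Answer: 1689600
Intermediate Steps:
Function('p')(T) = Mul(16, Pow(T, 2)) (Function('p')(T) = Pow(Mul(-4, T), 2) = Mul(16, Pow(T, 2)))
Mul(Mul(Mul(-1, Function('p')(5)), -6), Mul(-1, b)) = Mul(Mul(Mul(-1, Mul(16, Pow(5, 2))), -6), Mul(-1, -704)) = Mul(Mul(Mul(-1, Mul(16, 25)), -6), 704) = Mul(Mul(Mul(-1, 400), -6), 704) = Mul(Mul(-400, -6), 704) = Mul(2400, 704) = 1689600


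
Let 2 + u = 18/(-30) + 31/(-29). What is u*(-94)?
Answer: 50008/145 ≈ 344.88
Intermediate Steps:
u = -532/145 (u = -2 + (18/(-30) + 31/(-29)) = -2 + (18*(-1/30) + 31*(-1/29)) = -2 + (-⅗ - 31/29) = -2 - 242/145 = -532/145 ≈ -3.6690)
u*(-94) = -532/145*(-94) = 50008/145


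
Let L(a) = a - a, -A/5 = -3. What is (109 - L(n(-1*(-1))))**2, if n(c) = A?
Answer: 11881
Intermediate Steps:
A = 15 (A = -5*(-3) = 15)
n(c) = 15
L(a) = 0
(109 - L(n(-1*(-1))))**2 = (109 - 1*0)**2 = (109 + 0)**2 = 109**2 = 11881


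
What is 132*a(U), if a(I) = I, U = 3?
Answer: 396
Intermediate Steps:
132*a(U) = 132*3 = 396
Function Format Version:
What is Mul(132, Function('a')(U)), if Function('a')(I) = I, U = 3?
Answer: 396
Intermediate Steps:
Mul(132, Function('a')(U)) = Mul(132, 3) = 396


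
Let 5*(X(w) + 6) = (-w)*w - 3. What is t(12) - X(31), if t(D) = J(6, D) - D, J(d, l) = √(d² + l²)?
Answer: 934/5 + 6*√5 ≈ 200.22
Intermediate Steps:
t(D) = √(36 + D²) - D (t(D) = √(6² + D²) - D = √(36 + D²) - D)
X(w) = -33/5 - w²/5 (X(w) = -6 + ((-w)*w - 3)/5 = -6 + (-w² - 3)/5 = -6 + (-3 - w²)/5 = -6 + (-⅗ - w²/5) = -33/5 - w²/5)
t(12) - X(31) = (√(36 + 12²) - 1*12) - (-33/5 - ⅕*31²) = (√(36 + 144) - 12) - (-33/5 - ⅕*961) = (√180 - 12) - (-33/5 - 961/5) = (6*√5 - 12) - 1*(-994/5) = (-12 + 6*√5) + 994/5 = 934/5 + 6*√5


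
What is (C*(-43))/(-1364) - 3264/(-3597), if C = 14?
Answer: 9115/6758 ≈ 1.3488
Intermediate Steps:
(C*(-43))/(-1364) - 3264/(-3597) = (14*(-43))/(-1364) - 3264/(-3597) = -602*(-1/1364) - 3264*(-1/3597) = 301/682 + 1088/1199 = 9115/6758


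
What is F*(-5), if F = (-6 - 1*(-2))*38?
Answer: 760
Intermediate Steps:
F = -152 (F = (-6 + 2)*38 = -4*38 = -152)
F*(-5) = -152*(-5) = 760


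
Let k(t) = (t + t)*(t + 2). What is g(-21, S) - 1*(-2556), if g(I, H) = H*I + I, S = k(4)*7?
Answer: -4521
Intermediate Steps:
k(t) = 2*t*(2 + t) (k(t) = (2*t)*(2 + t) = 2*t*(2 + t))
S = 336 (S = (2*4*(2 + 4))*7 = (2*4*6)*7 = 48*7 = 336)
g(I, H) = I + H*I
g(-21, S) - 1*(-2556) = -21*(1 + 336) - 1*(-2556) = -21*337 + 2556 = -7077 + 2556 = -4521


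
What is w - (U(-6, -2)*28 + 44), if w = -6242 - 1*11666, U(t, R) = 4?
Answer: -18064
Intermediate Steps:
w = -17908 (w = -6242 - 11666 = -17908)
w - (U(-6, -2)*28 + 44) = -17908 - (4*28 + 44) = -17908 - (112 + 44) = -17908 - 1*156 = -17908 - 156 = -18064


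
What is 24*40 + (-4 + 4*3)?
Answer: 968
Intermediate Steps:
24*40 + (-4 + 4*3) = 960 + (-4 + 12) = 960 + 8 = 968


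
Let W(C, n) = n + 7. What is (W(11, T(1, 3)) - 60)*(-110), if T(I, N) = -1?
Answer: 5940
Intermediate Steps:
W(C, n) = 7 + n
(W(11, T(1, 3)) - 60)*(-110) = ((7 - 1) - 60)*(-110) = (6 - 60)*(-110) = -54*(-110) = 5940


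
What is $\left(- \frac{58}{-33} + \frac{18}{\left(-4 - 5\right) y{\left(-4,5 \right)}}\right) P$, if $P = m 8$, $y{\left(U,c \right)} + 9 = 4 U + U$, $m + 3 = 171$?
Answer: $\frac{783104}{319} \approx 2454.9$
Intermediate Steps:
$m = 168$ ($m = -3 + 171 = 168$)
$y{\left(U,c \right)} = -9 + 5 U$ ($y{\left(U,c \right)} = -9 + \left(4 U + U\right) = -9 + 5 U$)
$P = 1344$ ($P = 168 \cdot 8 = 1344$)
$\left(- \frac{58}{-33} + \frac{18}{\left(-4 - 5\right) y{\left(-4,5 \right)}}\right) P = \left(- \frac{58}{-33} + \frac{18}{\left(-4 - 5\right) \left(-9 + 5 \left(-4\right)\right)}\right) 1344 = \left(\left(-58\right) \left(- \frac{1}{33}\right) + \frac{18}{\left(-9\right) \left(-9 - 20\right)}\right) 1344 = \left(\frac{58}{33} + \frac{18}{\left(-9\right) \left(-29\right)}\right) 1344 = \left(\frac{58}{33} + \frac{18}{261}\right) 1344 = \left(\frac{58}{33} + 18 \cdot \frac{1}{261}\right) 1344 = \left(\frac{58}{33} + \frac{2}{29}\right) 1344 = \frac{1748}{957} \cdot 1344 = \frac{783104}{319}$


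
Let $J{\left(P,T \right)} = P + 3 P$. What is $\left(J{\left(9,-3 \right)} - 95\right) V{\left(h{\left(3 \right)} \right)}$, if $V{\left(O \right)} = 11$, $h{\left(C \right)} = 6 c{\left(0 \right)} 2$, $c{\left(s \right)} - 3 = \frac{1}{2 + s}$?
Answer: $-649$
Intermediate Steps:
$c{\left(s \right)} = 3 + \frac{1}{2 + s}$
$J{\left(P,T \right)} = 4 P$
$h{\left(C \right)} = 42$ ($h{\left(C \right)} = 6 \frac{7 + 3 \cdot 0}{2 + 0} \cdot 2 = 6 \frac{7 + 0}{2} \cdot 2 = 6 \cdot \frac{1}{2} \cdot 7 \cdot 2 = 6 \cdot \frac{7}{2} \cdot 2 = 21 \cdot 2 = 42$)
$\left(J{\left(9,-3 \right)} - 95\right) V{\left(h{\left(3 \right)} \right)} = \left(4 \cdot 9 - 95\right) 11 = \left(36 - 95\right) 11 = \left(-59\right) 11 = -649$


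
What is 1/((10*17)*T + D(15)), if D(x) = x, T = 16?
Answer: 1/2735 ≈ 0.00036563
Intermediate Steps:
1/((10*17)*T + D(15)) = 1/((10*17)*16 + 15) = 1/(170*16 + 15) = 1/(2720 + 15) = 1/2735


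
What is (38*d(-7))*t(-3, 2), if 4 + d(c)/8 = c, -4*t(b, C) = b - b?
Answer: 0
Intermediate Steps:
t(b, C) = 0 (t(b, C) = -(b - b)/4 = -1/4*0 = 0)
d(c) = -32 + 8*c
(38*d(-7))*t(-3, 2) = (38*(-32 + 8*(-7)))*0 = (38*(-32 - 56))*0 = (38*(-88))*0 = -3344*0 = 0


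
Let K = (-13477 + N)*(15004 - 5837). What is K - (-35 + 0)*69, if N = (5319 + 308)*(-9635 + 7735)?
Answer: -98130688344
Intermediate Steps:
N = -10691300 (N = 5627*(-1900) = -10691300)
K = -98130690759 (K = (-13477 - 10691300)*(15004 - 5837) = -10704777*9167 = -98130690759)
K - (-35 + 0)*69 = -98130690759 - (-35 + 0)*69 = -98130690759 - (-35)*69 = -98130690759 - 1*(-2415) = -98130690759 + 2415 = -98130688344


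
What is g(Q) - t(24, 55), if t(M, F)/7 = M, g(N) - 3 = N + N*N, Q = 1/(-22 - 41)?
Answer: -654947/3969 ≈ -165.02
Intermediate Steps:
Q = -1/63 (Q = 1/(-63) = -1/63 ≈ -0.015873)
g(N) = 3 + N + N² (g(N) = 3 + (N + N*N) = 3 + (N + N²) = 3 + N + N²)
t(M, F) = 7*M
g(Q) - t(24, 55) = (3 - 1/63 + (-1/63)²) - 7*24 = (3 - 1/63 + 1/3969) - 1*168 = 11845/3969 - 168 = -654947/3969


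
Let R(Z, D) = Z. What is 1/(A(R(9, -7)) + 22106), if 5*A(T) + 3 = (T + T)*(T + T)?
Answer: 5/110851 ≈ 4.5106e-5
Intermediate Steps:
A(T) = -3/5 + 4*T**2/5 (A(T) = -3/5 + ((T + T)*(T + T))/5 = -3/5 + ((2*T)*(2*T))/5 = -3/5 + (4*T**2)/5 = -3/5 + 4*T**2/5)
1/(A(R(9, -7)) + 22106) = 1/((-3/5 + (4/5)*9**2) + 22106) = 1/((-3/5 + (4/5)*81) + 22106) = 1/((-3/5 + 324/5) + 22106) = 1/(321/5 + 22106) = 1/(110851/5) = 5/110851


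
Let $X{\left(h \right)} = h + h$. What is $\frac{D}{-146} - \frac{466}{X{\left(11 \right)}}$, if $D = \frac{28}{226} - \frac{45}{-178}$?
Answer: $- \frac{684321399}{32303084} \approx -21.184$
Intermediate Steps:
$X{\left(h \right)} = 2 h$
$D = \frac{7577}{20114}$ ($D = 28 \cdot \frac{1}{226} - - \frac{45}{178} = \frac{14}{113} + \frac{45}{178} = \frac{7577}{20114} \approx 0.3767$)
$\frac{D}{-146} - \frac{466}{X{\left(11 \right)}} = \frac{7577}{20114 \left(-146\right)} - \frac{466}{2 \cdot 11} = \frac{7577}{20114} \left(- \frac{1}{146}\right) - \frac{466}{22} = - \frac{7577}{2936644} - \frac{233}{11} = - \frac{684321399}{32303084}$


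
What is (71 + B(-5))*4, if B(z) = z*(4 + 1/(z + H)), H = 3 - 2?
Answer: 209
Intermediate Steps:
H = 1
B(z) = z*(4 + 1/(1 + z)) (B(z) = z*(4 + 1/(z + 1)) = z*(4 + 1/(1 + z)))
(71 + B(-5))*4 = (71 - 5*(5 + 4*(-5))/(1 - 5))*4 = (71 - 5*(5 - 20)/(-4))*4 = (71 - 5*(-1/4)*(-15))*4 = (71 - 75/4)*4 = (209/4)*4 = 209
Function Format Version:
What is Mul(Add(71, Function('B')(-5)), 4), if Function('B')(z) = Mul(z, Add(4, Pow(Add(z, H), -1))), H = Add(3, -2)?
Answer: 209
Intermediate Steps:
H = 1
Function('B')(z) = Mul(z, Add(4, Pow(Add(1, z), -1))) (Function('B')(z) = Mul(z, Add(4, Pow(Add(z, 1), -1))) = Mul(z, Add(4, Pow(Add(1, z), -1))))
Mul(Add(71, Function('B')(-5)), 4) = Mul(Add(71, Mul(-5, Pow(Add(1, -5), -1), Add(5, Mul(4, -5)))), 4) = Mul(Add(71, Mul(-5, Pow(-4, -1), Add(5, -20))), 4) = Mul(Add(71, Mul(-5, Rational(-1, 4), -15)), 4) = Mul(Add(71, Rational(-75, 4)), 4) = Mul(Rational(209, 4), 4) = 209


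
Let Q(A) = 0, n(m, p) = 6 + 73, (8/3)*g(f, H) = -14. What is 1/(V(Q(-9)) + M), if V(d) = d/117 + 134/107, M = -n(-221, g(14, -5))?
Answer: -107/8319 ≈ -0.012862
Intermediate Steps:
g(f, H) = -21/4 (g(f, H) = (3/8)*(-14) = -21/4)
n(m, p) = 79
M = -79 (M = -1*79 = -79)
V(d) = 134/107 + d/117 (V(d) = d*(1/117) + 134*(1/107) = d/117 + 134/107 = 134/107 + d/117)
1/(V(Q(-9)) + M) = 1/((134/107 + (1/117)*0) - 79) = 1/((134/107 + 0) - 79) = 1/(134/107 - 79) = 1/(-8319/107) = -107/8319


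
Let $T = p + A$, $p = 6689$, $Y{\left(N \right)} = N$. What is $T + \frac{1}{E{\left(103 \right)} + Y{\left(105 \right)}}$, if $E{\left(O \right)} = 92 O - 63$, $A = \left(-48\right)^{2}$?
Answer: $\frac{85595375}{9518} \approx 8993.0$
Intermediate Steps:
$A = 2304$
$E{\left(O \right)} = -63 + 92 O$
$T = 8993$ ($T = 6689 + 2304 = 8993$)
$T + \frac{1}{E{\left(103 \right)} + Y{\left(105 \right)}} = 8993 + \frac{1}{\left(-63 + 92 \cdot 103\right) + 105} = 8993 + \frac{1}{\left(-63 + 9476\right) + 105} = 8993 + \frac{1}{9413 + 105} = 8993 + \frac{1}{9518} = \frac{85595375}{9518}$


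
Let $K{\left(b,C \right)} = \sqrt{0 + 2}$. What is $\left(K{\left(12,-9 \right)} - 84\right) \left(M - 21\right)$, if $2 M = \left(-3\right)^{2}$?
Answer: $1386 - \frac{33 \sqrt{2}}{2} \approx 1362.7$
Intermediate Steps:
$M = \frac{9}{2}$ ($M = \frac{\left(-3\right)^{2}}{2} = \frac{1}{2} \cdot 9 = \frac{9}{2} \approx 4.5$)
$K{\left(b,C \right)} = \sqrt{2}$
$\left(K{\left(12,-9 \right)} - 84\right) \left(M - 21\right) = \left(\sqrt{2} - 84\right) \left(\frac{9}{2} - 21\right) = \left(\sqrt{2} - 84\right) \left(- \frac{33}{2}\right) = \left(-84 + \sqrt{2}\right) \left(- \frac{33}{2}\right) = 1386 - \frac{33 \sqrt{2}}{2}$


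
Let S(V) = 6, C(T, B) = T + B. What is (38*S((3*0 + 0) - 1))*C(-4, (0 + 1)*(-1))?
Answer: -1140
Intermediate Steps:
C(T, B) = B + T
(38*S((3*0 + 0) - 1))*C(-4, (0 + 1)*(-1)) = (38*6)*((0 + 1)*(-1) - 4) = 228*(1*(-1) - 4) = 228*(-1 - 4) = 228*(-5) = -1140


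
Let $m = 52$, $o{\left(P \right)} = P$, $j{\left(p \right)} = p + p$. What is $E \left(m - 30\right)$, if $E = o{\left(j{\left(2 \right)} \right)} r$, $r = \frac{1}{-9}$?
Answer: $- \frac{88}{9} \approx -9.7778$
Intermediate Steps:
$j{\left(p \right)} = 2 p$
$r = - \frac{1}{9} \approx -0.11111$
$E = - \frac{4}{9}$ ($E = 2 \cdot 2 \left(- \frac{1}{9}\right) = 4 \left(- \frac{1}{9}\right) = - \frac{4}{9} \approx -0.44444$)
$E \left(m - 30\right) = - \frac{4 \left(52 - 30\right)}{9} = \left(- \frac{4}{9}\right) 22 = - \frac{88}{9}$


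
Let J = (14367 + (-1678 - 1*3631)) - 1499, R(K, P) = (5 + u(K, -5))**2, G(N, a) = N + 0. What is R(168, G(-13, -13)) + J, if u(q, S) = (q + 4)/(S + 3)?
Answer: 14120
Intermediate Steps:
G(N, a) = N
u(q, S) = (4 + q)/(3 + S)
R(K, P) = (3 - K/2)**2 (R(K, P) = (5 + (4 + K)/(3 - 5))**2 = (5 + (4 + K)/(-2))**2 = (5 - (4 + K)/2)**2 = (5 + (-2 - K/2))**2 = (3 - K/2)**2)
J = 7559 (J = (14367 + (-1678 - 3631)) - 1499 = (14367 - 5309) - 1499 = 9058 - 1499 = 7559)
R(168, G(-13, -13)) + J = (6 - 1*168)**2/4 + 7559 = (6 - 168)**2/4 + 7559 = (1/4)*(-162)**2 + 7559 = (1/4)*26244 + 7559 = 6561 + 7559 = 14120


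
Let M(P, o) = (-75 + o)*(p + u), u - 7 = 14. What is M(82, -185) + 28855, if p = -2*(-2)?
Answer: 22355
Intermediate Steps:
u = 21 (u = 7 + 14 = 21)
p = 4
M(P, o) = -1875 + 25*o (M(P, o) = (-75 + o)*(4 + 21) = (-75 + o)*25 = -1875 + 25*o)
M(82, -185) + 28855 = (-1875 + 25*(-185)) + 28855 = (-1875 - 4625) + 28855 = -6500 + 28855 = 22355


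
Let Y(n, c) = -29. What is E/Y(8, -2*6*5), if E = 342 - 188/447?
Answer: -152686/12963 ≈ -11.779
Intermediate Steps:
E = 152686/447 (E = 342 - 188/447 = 152686/447 ≈ 341.58)
E/Y(8, -2*6*5) = (152686/447)/(-29) = (152686/447)*(-1/29) = -152686/12963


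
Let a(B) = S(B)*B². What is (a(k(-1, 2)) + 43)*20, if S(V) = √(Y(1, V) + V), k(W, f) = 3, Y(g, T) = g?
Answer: 1220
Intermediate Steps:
S(V) = √(1 + V)
a(B) = B²*√(1 + B) (a(B) = √(1 + B)*B² = B²*√(1 + B))
(a(k(-1, 2)) + 43)*20 = (3²*√(1 + 3) + 43)*20 = (9*√4 + 43)*20 = (9*2 + 43)*20 = (18 + 43)*20 = 61*20 = 1220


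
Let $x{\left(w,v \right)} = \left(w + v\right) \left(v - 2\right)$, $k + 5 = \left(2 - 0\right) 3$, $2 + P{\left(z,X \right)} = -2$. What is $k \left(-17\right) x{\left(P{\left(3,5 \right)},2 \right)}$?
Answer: $0$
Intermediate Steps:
$P{\left(z,X \right)} = -4$ ($P{\left(z,X \right)} = -2 - 2 = -4$)
$k = 1$ ($k = -5 + \left(2 - 0\right) 3 = -5 + \left(2 + 0\right) 3 = -5 + 2 \cdot 3 = -5 + 6 = 1$)
$x{\left(w,v \right)} = \left(-2 + v\right) \left(v + w\right)$ ($x{\left(w,v \right)} = \left(v + w\right) \left(-2 + v\right) = \left(-2 + v\right) \left(v + w\right)$)
$k \left(-17\right) x{\left(P{\left(3,5 \right)},2 \right)} = 1 \left(-17\right) \left(2^{2} - 4 - -8 + 2 \left(-4\right)\right) = - 17 \left(4 - 4 + 8 - 8\right) = \left(-17\right) 0 = 0$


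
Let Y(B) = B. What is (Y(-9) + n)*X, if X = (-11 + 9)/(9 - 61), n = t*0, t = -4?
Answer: -9/26 ≈ -0.34615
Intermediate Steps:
n = 0 (n = -4*0 = 0)
X = 1/26 (X = -2/(-52) = -2*(-1/52) = 1/26 ≈ 0.038462)
(Y(-9) + n)*X = (-9 + 0)*(1/26) = -9*1/26 = -9/26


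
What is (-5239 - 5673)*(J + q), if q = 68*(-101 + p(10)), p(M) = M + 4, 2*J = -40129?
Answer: 283499216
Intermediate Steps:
J = -40129/2 (J = (½)*(-40129) = -40129/2 ≈ -20065.)
p(M) = 4 + M
q = -5916 (q = 68*(-101 + (4 + 10)) = 68*(-101 + 14) = 68*(-87) = -5916)
(-5239 - 5673)*(J + q) = (-5239 - 5673)*(-40129/2 - 5916) = -10912*(-51961/2) = 283499216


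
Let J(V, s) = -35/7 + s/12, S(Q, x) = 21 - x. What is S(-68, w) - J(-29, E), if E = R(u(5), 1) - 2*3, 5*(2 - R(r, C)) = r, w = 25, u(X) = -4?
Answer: 19/15 ≈ 1.2667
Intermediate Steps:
R(r, C) = 2 - r/5
E = -16/5 (E = (2 - 1/5*(-4)) - 2*3 = (2 + 4/5) - 6 = 14/5 - 6 = -16/5 ≈ -3.2000)
J(V, s) = -5 + s/12 (J(V, s) = -35*1/7 + s*(1/12) = -5 + s/12)
S(-68, w) - J(-29, E) = (21 - 1*25) - (-5 + (1/12)*(-16/5)) = (21 - 25) - (-5 - 4/15) = -4 - 1*(-79/15) = -4 + 79/15 = 19/15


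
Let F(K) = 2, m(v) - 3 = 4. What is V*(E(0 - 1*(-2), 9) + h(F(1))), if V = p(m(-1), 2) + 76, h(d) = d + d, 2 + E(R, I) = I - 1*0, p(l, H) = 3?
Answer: 869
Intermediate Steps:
m(v) = 7 (m(v) = 3 + 4 = 7)
E(R, I) = -2 + I (E(R, I) = -2 + (I - 1*0) = -2 + (I + 0) = -2 + I)
h(d) = 2*d
V = 79 (V = 3 + 76 = 79)
V*(E(0 - 1*(-2), 9) + h(F(1))) = 79*((-2 + 9) + 2*2) = 79*(7 + 4) = 79*11 = 869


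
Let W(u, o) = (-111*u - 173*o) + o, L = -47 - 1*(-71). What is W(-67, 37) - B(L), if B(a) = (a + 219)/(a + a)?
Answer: 17087/16 ≈ 1067.9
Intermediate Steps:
L = 24 (L = -47 + 71 = 24)
W(u, o) = -172*o - 111*u (W(u, o) = (-173*o - 111*u) + o = -172*o - 111*u)
B(a) = (219 + a)/(2*a) (B(a) = (219 + a)/((2*a)) = (219 + a)*(1/(2*a)) = (219 + a)/(2*a))
W(-67, 37) - B(L) = (-172*37 - 111*(-67)) - (219 + 24)/(2*24) = (-6364 + 7437) - 243/(2*24) = 1073 - 1*81/16 = 1073 - 81/16 = 17087/16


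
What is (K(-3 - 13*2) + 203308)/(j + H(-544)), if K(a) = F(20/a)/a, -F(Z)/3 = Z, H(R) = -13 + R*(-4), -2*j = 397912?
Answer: -170981968/165502913 ≈ -1.0331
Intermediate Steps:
j = -198956 (j = -1/2*397912 = -198956)
H(R) = -13 - 4*R
F(Z) = -3*Z
K(a) = -60/a**2 (K(a) = (-60/a)/a = -60/a**2)
(K(-3 - 13*2) + 203308)/(j + H(-544)) = (-60/(-3 - 13*2)**2 + 203308)/(-198956 + (-13 - 4*(-544))) = (-60/(-3 - 26)**2 + 203308)/(-198956 + (-13 + 2176)) = (-60/(-29)**2 + 203308)/(-198956 + 2163) = (-60*1/841 + 203308)/(-196793) = (-60/841 + 203308)*(-1/196793) = (170981968/841)*(-1/196793) = -170981968/165502913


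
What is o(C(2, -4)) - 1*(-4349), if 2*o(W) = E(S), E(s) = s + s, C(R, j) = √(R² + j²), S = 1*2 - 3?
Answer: 4348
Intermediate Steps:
S = -1 (S = 2 - 3 = -1)
E(s) = 2*s
o(W) = -1 (o(W) = (2*(-1))/2 = (½)*(-2) = -1)
o(C(2, -4)) - 1*(-4349) = -1 - 1*(-4349) = -1 + 4349 = 4348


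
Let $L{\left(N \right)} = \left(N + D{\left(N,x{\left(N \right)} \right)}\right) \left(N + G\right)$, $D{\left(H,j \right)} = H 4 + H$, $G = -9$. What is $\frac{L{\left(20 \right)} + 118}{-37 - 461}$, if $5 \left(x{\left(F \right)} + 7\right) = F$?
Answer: $- \frac{719}{249} \approx -2.8876$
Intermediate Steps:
$x{\left(F \right)} = -7 + \frac{F}{5}$
$D{\left(H,j \right)} = 5 H$ ($D{\left(H,j \right)} = 4 H + H = 5 H$)
$L{\left(N \right)} = 6 N \left(-9 + N\right)$ ($L{\left(N \right)} = \left(N + 5 N\right) \left(N - 9\right) = 6 N \left(-9 + N\right)$)
$\frac{L{\left(20 \right)} + 118}{-37 - 461} = \frac{6 \cdot 20 \left(-9 + 20\right) + 118}{-37 - 461} = \frac{6 \cdot 20 \cdot 11 + 118}{-498} = \left(1320 + 118\right) \left(- \frac{1}{498}\right) = 1438 \left(- \frac{1}{498}\right) = - \frac{719}{249}$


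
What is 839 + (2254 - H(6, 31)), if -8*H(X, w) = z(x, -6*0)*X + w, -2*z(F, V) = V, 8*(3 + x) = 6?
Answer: 24775/8 ≈ 3096.9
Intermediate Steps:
x = -9/4 (x = -3 + (⅛)*6 = -3 + ¾ = -9/4 ≈ -2.2500)
z(F, V) = -V/2
H(X, w) = -w/8 (H(X, w) = -((-(-3)*0)*X + w)/8 = -((-½*0)*X + w)/8 = -(0*X + w)/8 = -(0 + w)/8 = -w/8)
839 + (2254 - H(6, 31)) = 839 + (2254 - (-1)*31/8) = 839 + (2254 - 1*(-31/8)) = 839 + (2254 + 31/8) = 839 + 18063/8 = 24775/8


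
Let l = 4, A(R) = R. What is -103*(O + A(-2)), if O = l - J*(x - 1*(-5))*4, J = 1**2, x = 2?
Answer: 2678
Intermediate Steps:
J = 1
O = -24 (O = 4 - 1*(2 - 1*(-5))*4 = 4 - 1*(2 + 5)*4 = 4 - 1*7*4 = 4 - 7*4 = 4 - 1*28 = 4 - 28 = -24)
-103*(O + A(-2)) = -103*(-24 - 2) = -103*(-26) = 2678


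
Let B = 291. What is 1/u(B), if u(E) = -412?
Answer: -1/412 ≈ -0.0024272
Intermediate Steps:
1/u(B) = 1/(-412) = -1/412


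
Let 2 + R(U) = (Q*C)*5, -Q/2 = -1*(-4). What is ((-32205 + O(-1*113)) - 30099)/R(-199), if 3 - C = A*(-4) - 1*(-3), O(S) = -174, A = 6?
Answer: 2403/37 ≈ 64.946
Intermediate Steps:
Q = -8 (Q = -(-2)*(-4) = -2*4 = -8)
C = 24 (C = 3 - (6*(-4) - 1*(-3)) = 3 - (-24 + 3) = 3 - 1*(-21) = 3 + 21 = 24)
R(U) = -962 (R(U) = -2 - 8*24*5 = -2 - 192*5 = -2 - 960 = -962)
((-32205 + O(-1*113)) - 30099)/R(-199) = ((-32205 - 174) - 30099)/(-962) = (-32379 - 30099)*(-1/962) = -62478*(-1/962) = 2403/37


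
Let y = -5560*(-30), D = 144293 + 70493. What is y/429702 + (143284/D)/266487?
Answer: 61200679850378/157661180696019 ≈ 0.38818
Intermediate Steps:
D = 214786
y = 166800
y/429702 + (143284/D)/266487 = 166800/429702 + (143284/214786)/266487 = 166800*(1/429702) + (143284*(1/214786))*(1/266487) = 27800/71617 + (71642/107393)*(1/266487) = 27800/71617 + 71642/28618838391 = 61200679850378/157661180696019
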